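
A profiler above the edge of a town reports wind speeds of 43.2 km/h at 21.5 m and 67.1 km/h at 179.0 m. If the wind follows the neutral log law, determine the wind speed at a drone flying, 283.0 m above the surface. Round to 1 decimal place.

72.3 km/h

Log law: V ∝ ln(z/z₀). From the pair, with r = V₁/V₂ = 0.64382,
ln z₀ = (ln z₁ − r·ln z₂)/(1 − r) = (3.0681 − 0.64382×5.1874)/0.35618 = -0.7627 → z₀ = 0.4664 m
V₃ = V₁ · ln(z₃/z₀)/ln(z₁/z₀) = 43.2 × 6.4082/3.8308 = 72.2656 km/h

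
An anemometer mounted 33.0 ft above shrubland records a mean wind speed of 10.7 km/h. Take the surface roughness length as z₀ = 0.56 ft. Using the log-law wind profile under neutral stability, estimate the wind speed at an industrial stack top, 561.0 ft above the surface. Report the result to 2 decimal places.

Log law: V(z) ∝ ln(z/z₀), so V₂/V₁ = ln(z₂/z₀) / ln(z₁/z₀).
ln(561.0/0.56) = 6.9095, ln(33.0/0.56) = 4.0763
V₂ = 10.7 × 6.9095/4.0763 = 10.7 × 1.6950 = 18.1369 km/h

18.14 km/h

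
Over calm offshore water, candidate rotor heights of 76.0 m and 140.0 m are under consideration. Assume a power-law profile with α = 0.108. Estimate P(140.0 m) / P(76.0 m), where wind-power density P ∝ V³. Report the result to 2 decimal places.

1.22

Speed ratio: V_B/V_A = (z_B/z_A)^α = (140.0/76.0)^0.108 = (1.8421)^0.108 = 1.06820
Power-density ratio: P_B/P_A = (V_B/V_A)³ = (1.06820)³ = 1.21888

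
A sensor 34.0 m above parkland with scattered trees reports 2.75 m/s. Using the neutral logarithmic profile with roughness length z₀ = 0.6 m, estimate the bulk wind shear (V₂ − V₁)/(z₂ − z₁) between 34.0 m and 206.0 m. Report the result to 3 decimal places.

0.007 m/s/m

Log law: V₂ = V₁ · ln(z₂/z₀)/ln(z₁/z₀) = 2.75 × 5.8387/4.0372 = 3.9771 m/s
ΔV/Δz = (3.9771 − 2.75)/(206.0 − 34.0) = 1.2271/172.0000 = 0.00713 m/s/m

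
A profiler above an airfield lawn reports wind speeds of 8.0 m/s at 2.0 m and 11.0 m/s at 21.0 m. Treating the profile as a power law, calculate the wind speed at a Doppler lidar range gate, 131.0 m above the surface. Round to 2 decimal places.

14.10 m/s

First find α: α = ln(V₂/V₁)/ln(z₂/z₁) = ln(11.0/8.0)/ln(21.0/2.0) = 0.31845/2.35138 = 0.1354
Extrapolate from 21.0 m to 131.0 m: V₃ = 11.0 × (131.0/21.0)^0.1354 = 11.0 × 1.2814 = 14.0951 m/s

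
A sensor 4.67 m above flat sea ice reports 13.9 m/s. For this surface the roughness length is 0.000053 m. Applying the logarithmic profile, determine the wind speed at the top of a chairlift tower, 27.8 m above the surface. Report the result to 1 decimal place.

16.1 m/s

Log law: V(z) ∝ ln(z/z₀), so V₂/V₁ = ln(z₂/z₀) / ln(z₁/z₀).
ln(27.8/0.000053) = 13.1703, ln(4.67/0.000053) = 11.3864
V₂ = 13.9 × 13.1703/11.3864 = 13.9 × 1.1567 = 16.0777 m/s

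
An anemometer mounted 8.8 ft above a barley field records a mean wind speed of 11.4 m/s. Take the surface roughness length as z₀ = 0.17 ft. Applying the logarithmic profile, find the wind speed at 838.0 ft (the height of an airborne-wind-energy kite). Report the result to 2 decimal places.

24.56 m/s

Log law: V(z) ∝ ln(z/z₀), so V₂/V₁ = ln(z₂/z₀) / ln(z₁/z₀).
ln(838.0/0.17) = 8.5030, ln(8.8/0.17) = 3.9467
V₂ = 11.4 × 8.5030/3.9467 = 11.4 × 2.1544 = 24.5607 m/s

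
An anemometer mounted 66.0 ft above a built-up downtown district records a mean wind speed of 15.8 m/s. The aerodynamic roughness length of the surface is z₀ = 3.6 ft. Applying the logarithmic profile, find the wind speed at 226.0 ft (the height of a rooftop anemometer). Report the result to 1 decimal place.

22.5 m/s

Log law: V(z) ∝ ln(z/z₀), so V₂/V₁ = ln(z₂/z₀) / ln(z₁/z₀).
ln(226.0/3.6) = 4.1396, ln(66.0/3.6) = 2.9087
V₂ = 15.8 × 4.1396/2.9087 = 15.8 × 1.4232 = 22.4861 m/s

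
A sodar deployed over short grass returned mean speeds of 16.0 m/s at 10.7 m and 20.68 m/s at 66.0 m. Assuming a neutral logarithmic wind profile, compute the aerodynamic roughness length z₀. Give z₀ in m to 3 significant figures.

Log law: V(z) ∝ ln(z/z₀). With r = V₁/V₂ = 16.0/20.68 = 0.77369,
r · ln(z₂/z₀) = ln(z₁/z₀) ⇒ ln z₀ = (ln z₁ − r·ln z₂)/(1 − r)
ln z₀ = (2.37024 − 0.77369×4.18965) / 0.22631 = -3.8500
z₀ = exp(-3.8500) = 0.02128 m

z₀ ≈ 0.0213 m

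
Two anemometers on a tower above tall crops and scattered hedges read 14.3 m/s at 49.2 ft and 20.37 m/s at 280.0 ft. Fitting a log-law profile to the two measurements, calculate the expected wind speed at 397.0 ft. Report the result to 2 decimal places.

Log law: V ∝ ln(z/z₀). From the pair, with r = V₁/V₂ = 0.70201,
ln z₀ = (ln z₁ − r·ln z₂)/(1 − r) = (3.8959 − 0.70201×5.6348)/0.29799 = -0.2007 → z₀ = 0.8182 ft
V₃ = V₁ · ln(z₃/z₀)/ln(z₁/z₀) = 14.3 × 6.1846/4.0966 = 21.5888 m/s

21.59 m/s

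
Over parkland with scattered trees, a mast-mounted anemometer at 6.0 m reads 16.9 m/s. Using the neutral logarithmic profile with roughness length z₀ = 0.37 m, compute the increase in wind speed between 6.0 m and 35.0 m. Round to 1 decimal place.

Log law: V₂ = V₁ · ln(z₂/z₀)/ln(z₁/z₀) = 16.9 × 4.5496/2.7860 = 27.5980 m/s
ΔV = 27.5980 − 16.9 = 10.6980 m/s

10.7 m/s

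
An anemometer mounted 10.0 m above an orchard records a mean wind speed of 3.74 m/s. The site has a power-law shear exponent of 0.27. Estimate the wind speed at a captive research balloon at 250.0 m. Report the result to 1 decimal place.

8.9 m/s

Power-law profile: V₂ = V₁ · (z₂/z₁)^α
V₂ = 3.74 × (250.0/10.0)^0.27 = 3.74 × (25.0000)^0.27
    = 3.74 × 2.3848 = 8.9190 m/s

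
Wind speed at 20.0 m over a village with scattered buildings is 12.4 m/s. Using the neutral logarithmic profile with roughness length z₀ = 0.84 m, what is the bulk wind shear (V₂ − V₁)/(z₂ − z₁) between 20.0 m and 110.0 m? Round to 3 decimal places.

0.074 m/s/m

Log law: V₂ = V₁ · ln(z₂/z₀)/ln(z₁/z₀) = 12.4 × 4.8748/3.1701 = 19.0682 m/s
ΔV/Δz = (19.0682 − 12.4)/(110.0 − 20.0) = 6.6682/90.0000 = 0.07409 m/s/m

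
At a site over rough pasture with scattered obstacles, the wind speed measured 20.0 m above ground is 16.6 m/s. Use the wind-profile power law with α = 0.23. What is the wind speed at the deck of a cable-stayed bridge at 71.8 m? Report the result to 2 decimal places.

Power-law profile: V₂ = V₁ · (z₂/z₁)^α
V₂ = 16.6 × (71.8/20.0)^0.23 = 16.6 × (3.5900)^0.23
    = 16.6 × 1.3418 = 22.2731 m/s

22.27 m/s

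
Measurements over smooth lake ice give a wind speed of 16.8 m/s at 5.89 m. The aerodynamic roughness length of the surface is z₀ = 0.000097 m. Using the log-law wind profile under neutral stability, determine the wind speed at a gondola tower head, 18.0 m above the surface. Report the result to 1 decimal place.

18.5 m/s

Log law: V(z) ∝ ln(z/z₀), so V₂/V₁ = ln(z₂/z₀) / ln(z₁/z₀).
ln(18.0/0.000097) = 12.1312, ln(5.89/0.000097) = 11.0141
V₂ = 16.8 × 12.1312/11.0141 = 16.8 × 1.1014 = 18.5040 m/s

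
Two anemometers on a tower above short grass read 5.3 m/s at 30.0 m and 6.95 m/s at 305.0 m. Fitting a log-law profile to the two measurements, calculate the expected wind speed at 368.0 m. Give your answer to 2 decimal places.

7.08 m/s

Log law: V ∝ ln(z/z₀). From the pair, with r = V₁/V₂ = 0.76259,
ln z₀ = (ln z₁ − r·ln z₂)/(1 − r) = (3.4012 − 0.76259×5.7203)/0.23741 = -4.0481 → z₀ = 0.01746 m
V₃ = V₁ · ln(z₃/z₀)/ln(z₁/z₀) = 5.3 × 9.9562/7.4493 = 7.0836 m/s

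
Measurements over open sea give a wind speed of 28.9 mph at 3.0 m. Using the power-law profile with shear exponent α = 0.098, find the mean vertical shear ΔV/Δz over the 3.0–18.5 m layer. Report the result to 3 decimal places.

Power law: V₂ = V₁ · (z₂/z₁)^α = 28.9 × (6.1667)^0.098 = 34.5400 mph
ΔV/Δz = (34.5400 − 28.9)/(18.5 − 3.0) = 5.6400/15.5000 = 0.36387 mph/m

0.364 mph/m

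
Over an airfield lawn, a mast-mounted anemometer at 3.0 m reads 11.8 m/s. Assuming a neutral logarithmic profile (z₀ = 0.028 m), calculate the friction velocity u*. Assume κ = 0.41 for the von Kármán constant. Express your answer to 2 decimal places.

Log law: V(z) = (u*/κ) · ln(z/z₀) ⇒ u* = κ · V / ln(z/z₀)
u* = 0.41 × 11.8 / ln(3.0/0.028) = 0.41 × 11.8 / 4.6742
   = 4.8380 / 4.6742 = 1.0351 m/s

u* ≈ 1.04 m/s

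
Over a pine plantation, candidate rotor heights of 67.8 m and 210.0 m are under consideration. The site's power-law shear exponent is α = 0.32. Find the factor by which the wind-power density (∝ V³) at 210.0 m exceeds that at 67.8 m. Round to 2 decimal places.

Speed ratio: V_B/V_A = (z_B/z_A)^α = (210.0/67.8)^0.32 = (3.0973)^0.32 = 1.43588
Power-density ratio: P_B/P_A = (V_B/V_A)³ = (1.43588)³ = 2.96040

2.96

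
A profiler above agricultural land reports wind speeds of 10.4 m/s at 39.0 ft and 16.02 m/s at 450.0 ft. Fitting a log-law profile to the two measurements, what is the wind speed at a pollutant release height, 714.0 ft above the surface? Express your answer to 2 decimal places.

Log law: V ∝ ln(z/z₀). From the pair, with r = V₁/V₂ = 0.64919,
ln z₀ = (ln z₁ − r·ln z₂)/(1 − r) = (3.6636 − 0.64919×6.1092)/0.35081 = -0.8623 → z₀ = 0.4222 ft
V₃ = V₁ · ln(z₃/z₀)/ln(z₁/z₀) = 10.4 × 7.4331/4.5258 = 17.0808 m/s

17.08 m/s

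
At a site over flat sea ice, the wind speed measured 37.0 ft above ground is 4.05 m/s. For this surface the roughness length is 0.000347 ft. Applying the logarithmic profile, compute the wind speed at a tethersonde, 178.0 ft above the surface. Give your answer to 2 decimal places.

Log law: V(z) ∝ ln(z/z₀), so V₂/V₁ = ln(z₂/z₀) / ln(z₁/z₀).
ln(178.0/0.000347) = 13.1480, ln(37.0/0.000347) = 11.5771
V₂ = 4.05 × 13.1480/11.5771 = 4.05 × 1.1357 = 4.5995 m/s

4.60 m/s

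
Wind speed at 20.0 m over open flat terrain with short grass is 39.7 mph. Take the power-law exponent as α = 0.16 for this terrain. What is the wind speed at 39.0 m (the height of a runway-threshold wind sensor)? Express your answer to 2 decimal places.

44.18 mph

Power-law profile: V₂ = V₁ · (z₂/z₁)^α
V₂ = 39.7 × (39.0/20.0)^0.16 = 39.7 × (1.9500)^0.16
    = 39.7 × 1.1128 = 44.1770 mph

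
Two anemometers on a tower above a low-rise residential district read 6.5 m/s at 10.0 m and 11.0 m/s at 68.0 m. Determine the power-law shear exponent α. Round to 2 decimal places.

Power law: V₂/V₁ = (z₂/z₁)^α ⇒ α = ln(V₂/V₁) / ln(z₂/z₁)
α = ln(11.0/6.5) / ln(68.0/10.0) = ln(1.6923) / ln(6.8000)
  = 0.52609 / 1.91692 = 0.27445

α ≈ 0.27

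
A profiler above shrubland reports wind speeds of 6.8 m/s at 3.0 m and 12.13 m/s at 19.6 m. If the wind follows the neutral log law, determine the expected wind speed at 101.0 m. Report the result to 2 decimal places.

Log law: V ∝ ln(z/z₀). From the pair, with r = V₁/V₂ = 0.56059,
ln z₀ = (ln z₁ − r·ln z₂)/(1 − r) = (1.0986 − 0.56059×2.9755)/0.43941 = -1.2960 → z₀ = 0.2736 m
V₃ = V₁ · ln(z₃/z₀)/ln(z₁/z₀) = 6.8 × 5.9111/2.3946 = 16.7860 m/s

16.79 m/s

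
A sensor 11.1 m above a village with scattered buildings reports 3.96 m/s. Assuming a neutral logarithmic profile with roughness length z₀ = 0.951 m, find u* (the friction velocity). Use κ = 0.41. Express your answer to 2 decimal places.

Log law: V(z) = (u*/κ) · ln(z/z₀) ⇒ u* = κ · V / ln(z/z₀)
u* = 0.41 × 3.96 / ln(11.1/0.951) = 0.41 × 3.96 / 2.4572
   = 1.6236 / 2.4572 = 0.6608 m/s

u* ≈ 0.66 m/s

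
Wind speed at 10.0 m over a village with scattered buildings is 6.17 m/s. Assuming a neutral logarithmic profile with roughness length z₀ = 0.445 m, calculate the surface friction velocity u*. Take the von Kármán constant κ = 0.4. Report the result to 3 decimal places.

Log law: V(z) = (u*/κ) · ln(z/z₀) ⇒ u* = κ · V / ln(z/z₀)
u* = 0.4 × 6.17 / ln(10.0/0.445) = 0.4 × 6.17 / 3.1123
   = 2.4680 / 3.1123 = 0.7930 m/s

u* ≈ 0.793 m/s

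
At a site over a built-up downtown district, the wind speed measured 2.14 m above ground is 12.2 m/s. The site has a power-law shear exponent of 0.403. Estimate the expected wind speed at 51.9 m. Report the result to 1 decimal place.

Power-law profile: V₂ = V₁ · (z₂/z₁)^α
V₂ = 12.2 × (51.9/2.14)^0.403 = 12.2 × (24.2523)^0.403
    = 12.2 × 3.6146 = 44.0977 m/s

44.1 m/s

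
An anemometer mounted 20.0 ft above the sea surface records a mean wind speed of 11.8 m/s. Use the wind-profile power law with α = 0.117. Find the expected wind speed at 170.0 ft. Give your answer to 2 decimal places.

Power-law profile: V₂ = V₁ · (z₂/z₁)^α
V₂ = 11.8 × (170.0/20.0)^0.117 = 11.8 × (8.5000)^0.117
    = 11.8 × 1.2845 = 15.1574 m/s

15.16 m/s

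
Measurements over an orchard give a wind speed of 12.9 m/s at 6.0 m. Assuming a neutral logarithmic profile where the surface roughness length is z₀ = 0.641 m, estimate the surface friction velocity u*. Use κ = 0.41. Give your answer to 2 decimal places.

Log law: V(z) = (u*/κ) · ln(z/z₀) ⇒ u* = κ · V / ln(z/z₀)
u* = 0.41 × 12.9 / ln(6.0/0.641) = 0.41 × 12.9 / 2.2365
   = 5.2890 / 2.2365 = 2.3649 m/s

u* ≈ 2.36 m/s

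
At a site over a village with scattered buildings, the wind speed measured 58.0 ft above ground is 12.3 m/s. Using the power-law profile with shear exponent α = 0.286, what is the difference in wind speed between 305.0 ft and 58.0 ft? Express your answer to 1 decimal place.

7.5 m/s

Power law: V₂ = V₁ · (z₂/z₁)^α = 12.3 × (5.2586)^0.286 = 19.7731 m/s
ΔV = 19.7731 − 12.3 = 7.4731 m/s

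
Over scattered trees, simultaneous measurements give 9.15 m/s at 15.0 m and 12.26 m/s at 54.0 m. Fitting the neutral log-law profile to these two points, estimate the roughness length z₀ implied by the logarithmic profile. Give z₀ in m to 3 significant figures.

z₀ ≈ 0.346 m

Log law: V(z) ∝ ln(z/z₀). With r = V₁/V₂ = 9.15/12.26 = 0.74633,
r · ln(z₂/z₀) = ln(z₁/z₀) ⇒ ln z₀ = (ln z₁ − r·ln z₂)/(1 − r)
ln z₀ = (2.70805 − 0.74633×3.98898) / 0.25367 = -1.0606
z₀ = exp(-1.0606) = 0.3462 m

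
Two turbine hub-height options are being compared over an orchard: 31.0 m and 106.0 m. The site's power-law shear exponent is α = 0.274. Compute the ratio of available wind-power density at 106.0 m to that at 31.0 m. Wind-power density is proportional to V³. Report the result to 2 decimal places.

2.75

Speed ratio: V_B/V_A = (z_B/z_A)^α = (106.0/31.0)^0.274 = (3.4194)^0.274 = 1.40056
Power-density ratio: P_B/P_A = (V_B/V_A)³ = (1.40056)³ = 2.74727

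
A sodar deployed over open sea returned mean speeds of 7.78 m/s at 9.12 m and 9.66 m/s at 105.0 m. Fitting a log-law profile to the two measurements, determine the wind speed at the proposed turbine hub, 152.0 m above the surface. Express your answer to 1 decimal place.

Log law: V ∝ ln(z/z₀). From the pair, with r = V₁/V₂ = 0.80538,
ln z₀ = (ln z₁ − r·ln z₂)/(1 − r) = (2.2105 − 0.80538×4.6540)/0.19462 = -7.9014 → z₀ = 0.0003702 m
V₃ = V₁ · ln(z₃/z₀)/ln(z₁/z₀) = 7.78 × 12.9253/10.1119 = 9.9446 m/s

9.9 m/s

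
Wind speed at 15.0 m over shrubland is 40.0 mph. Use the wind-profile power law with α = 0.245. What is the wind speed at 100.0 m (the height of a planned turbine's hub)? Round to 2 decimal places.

Power-law profile: V₂ = V₁ · (z₂/z₁)^α
V₂ = 40.0 × (100.0/15.0)^0.245 = 40.0 × (6.6667)^0.245
    = 40.0 × 1.5917 = 63.6675 mph

63.67 mph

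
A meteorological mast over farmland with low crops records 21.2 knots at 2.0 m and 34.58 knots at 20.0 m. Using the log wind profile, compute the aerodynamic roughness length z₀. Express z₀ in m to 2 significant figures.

z₀ ≈ 0.052 m

Log law: V(z) ∝ ln(z/z₀). With r = V₁/V₂ = 21.2/34.58 = 0.61307,
r · ln(z₂/z₀) = ln(z₁/z₀) ⇒ ln z₀ = (ln z₁ − r·ln z₂)/(1 − r)
ln z₀ = (0.69315 − 0.61307×2.99573) / 0.38693 = -2.9552
z₀ = exp(-2.9552) = 0.05207 m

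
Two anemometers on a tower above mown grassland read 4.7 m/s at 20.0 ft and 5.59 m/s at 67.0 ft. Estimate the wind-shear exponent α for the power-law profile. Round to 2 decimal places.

α ≈ 0.14

Power law: V₂/V₁ = (z₂/z₁)^α ⇒ α = ln(V₂/V₁) / ln(z₂/z₁)
α = ln(5.59/4.7) / ln(67.0/20.0) = ln(1.1894) / ln(3.3500)
  = 0.17342 / 1.20896 = 0.14344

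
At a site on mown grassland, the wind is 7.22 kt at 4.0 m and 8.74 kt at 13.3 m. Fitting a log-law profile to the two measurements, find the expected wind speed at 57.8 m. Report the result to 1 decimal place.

Log law: V ∝ ln(z/z₀). From the pair, with r = V₁/V₂ = 0.82609,
ln z₀ = (ln z₁ − r·ln z₂)/(1 − r) = (1.3863 − 0.82609×2.5878)/0.17391 = -4.3207 → z₀ = 0.01329 m
V₃ = V₁ · ln(z₃/z₀)/ln(z₁/z₀) = 7.22 × 8.3777/5.7070 = 10.5987 kt

10.6 kt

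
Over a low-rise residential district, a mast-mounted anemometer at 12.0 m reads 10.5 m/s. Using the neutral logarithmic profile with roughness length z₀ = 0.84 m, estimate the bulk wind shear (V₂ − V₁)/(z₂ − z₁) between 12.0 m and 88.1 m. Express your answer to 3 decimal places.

0.103 m/s/m

Log law: V₂ = V₁ · ln(z₂/z₀)/ln(z₁/z₀) = 10.5 × 4.6528/2.6593 = 18.3715 m/s
ΔV/Δz = (18.3715 − 10.5)/(88.1 − 12.0) = 7.8715/76.1000 = 0.10344 m/s/m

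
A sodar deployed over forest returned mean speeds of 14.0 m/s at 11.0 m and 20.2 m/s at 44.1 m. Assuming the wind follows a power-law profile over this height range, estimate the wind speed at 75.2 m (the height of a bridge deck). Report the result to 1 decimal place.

First find α: α = ln(V₂/V₁)/ln(z₂/z₁) = ln(20.2/14.0)/ln(44.1/11.0) = 0.36663/1.38856 = 0.2640
Extrapolate from 44.1 m to 75.2 m: V₃ = 20.2 × (75.2/44.1)^0.2640 = 20.2 × 1.1513 = 23.2567 m/s

23.3 m/s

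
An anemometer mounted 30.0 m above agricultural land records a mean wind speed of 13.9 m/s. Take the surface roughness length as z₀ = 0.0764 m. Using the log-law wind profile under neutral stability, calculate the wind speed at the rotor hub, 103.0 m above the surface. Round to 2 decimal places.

Log law: V(z) ∝ ln(z/z₀), so V₂/V₁ = ln(z₂/z₀) / ln(z₁/z₀).
ln(103.0/0.0764) = 7.2065, ln(30.0/0.0764) = 5.9730
V₂ = 13.9 × 7.2065/5.9730 = 13.9 × 1.2065 = 16.7706 m/s

16.77 m/s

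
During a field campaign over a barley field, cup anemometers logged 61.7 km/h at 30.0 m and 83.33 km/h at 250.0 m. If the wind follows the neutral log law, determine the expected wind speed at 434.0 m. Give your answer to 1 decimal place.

Log law: V ∝ ln(z/z₀). From the pair, with r = V₁/V₂ = 0.74043,
ln z₀ = (ln z₁ − r·ln z₂)/(1 − r) = (3.4012 − 0.74043×5.5215)/0.25957 = -2.6469 → z₀ = 0.07087 m
V₃ = V₁ · ln(z₃/z₀)/ln(z₁/z₀) = 61.7 × 8.7199/6.0481 = 88.9570 km/h

89.0 km/h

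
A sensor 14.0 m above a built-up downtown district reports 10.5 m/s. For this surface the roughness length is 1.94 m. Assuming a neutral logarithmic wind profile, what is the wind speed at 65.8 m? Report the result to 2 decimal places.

18.72 m/s

Log law: V(z) ∝ ln(z/z₀), so V₂/V₁ = ln(z₂/z₀) / ln(z₁/z₀).
ln(65.8/1.94) = 3.5239, ln(14.0/1.94) = 1.9764
V₂ = 10.5 × 3.5239/1.9764 = 10.5 × 1.7830 = 18.7218 m/s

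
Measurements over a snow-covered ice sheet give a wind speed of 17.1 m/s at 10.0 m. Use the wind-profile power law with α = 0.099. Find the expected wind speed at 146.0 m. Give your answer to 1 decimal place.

Power-law profile: V₂ = V₁ · (z₂/z₁)^α
V₂ = 17.1 × (146.0/10.0)^0.099 = 17.1 × (14.6000)^0.099
    = 17.1 × 1.3040 = 22.2981 m/s

22.3 m/s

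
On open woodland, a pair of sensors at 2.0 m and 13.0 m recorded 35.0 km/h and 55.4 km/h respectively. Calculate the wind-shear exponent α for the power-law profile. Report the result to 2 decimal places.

Power law: V₂/V₁ = (z₂/z₁)^α ⇒ α = ln(V₂/V₁) / ln(z₂/z₁)
α = ln(55.4/35.0) / ln(13.0/2.0) = ln(1.5829) / ln(6.5000)
  = 0.45923 / 1.87180 = 0.24534

α ≈ 0.25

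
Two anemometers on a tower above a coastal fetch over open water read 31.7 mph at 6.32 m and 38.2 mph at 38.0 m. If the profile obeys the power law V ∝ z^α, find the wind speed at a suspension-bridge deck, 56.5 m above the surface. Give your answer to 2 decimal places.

39.81 mph

First find α: α = ln(V₂/V₁)/ln(z₂/z₁) = ln(38.2/31.7)/ln(38.0/6.32) = 0.18652/1.79387 = 0.1040
Extrapolate from 38.0 m to 56.5 m: V₃ = 38.2 × (56.5/38.0)^0.1040 = 38.2 × 1.0421 = 39.8084 mph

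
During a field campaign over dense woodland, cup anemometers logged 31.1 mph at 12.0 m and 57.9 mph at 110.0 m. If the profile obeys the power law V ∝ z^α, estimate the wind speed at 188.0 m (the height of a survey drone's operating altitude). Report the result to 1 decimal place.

First find α: α = ln(V₂/V₁)/ln(z₂/z₁) = ln(57.9/31.1)/ln(110.0/12.0) = 0.62151/2.21557 = 0.2805
Extrapolate from 110.0 m to 188.0 m: V₃ = 57.9 × (188.0/110.0)^0.2805 = 57.9 × 1.1622 = 67.2936 mph

67.3 mph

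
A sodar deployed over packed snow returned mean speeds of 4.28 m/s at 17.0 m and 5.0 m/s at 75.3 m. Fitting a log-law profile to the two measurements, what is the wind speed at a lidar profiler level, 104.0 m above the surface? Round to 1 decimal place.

Log law: V ∝ ln(z/z₀). From the pair, with r = V₁/V₂ = 0.85600,
ln z₀ = (ln z₁ − r·ln z₂)/(1 − r) = (2.8332 − 0.85600×4.3215)/0.14400 = -6.0137 → z₀ = 0.002445 m
V₃ = V₁ · ln(z₃/z₀)/ln(z₁/z₀) = 4.28 × 10.6581/8.8469 = 5.1562 m/s

5.2 m/s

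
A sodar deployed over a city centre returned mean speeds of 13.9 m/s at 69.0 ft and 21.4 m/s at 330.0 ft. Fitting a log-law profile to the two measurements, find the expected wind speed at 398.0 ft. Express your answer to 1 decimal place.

Log law: V ∝ ln(z/z₀). From the pair, with r = V₁/V₂ = 0.64953,
ln z₀ = (ln z₁ − r·ln z₂)/(1 − r) = (4.2341 − 0.64953×5.7991)/0.35047 = 1.3337 → z₀ = 3.795 ft
V₃ = V₁ · ln(z₃/z₀)/ln(z₁/z₀) = 13.9 × 4.6528/2.9004 = 22.2979 m/s

22.3 m/s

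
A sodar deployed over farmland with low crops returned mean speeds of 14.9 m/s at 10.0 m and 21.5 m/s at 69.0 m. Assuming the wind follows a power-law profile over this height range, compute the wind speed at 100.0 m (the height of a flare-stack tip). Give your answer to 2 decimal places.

23.07 m/s

First find α: α = ln(V₂/V₁)/ln(z₂/z₁) = ln(21.5/14.9)/ln(69.0/10.0) = 0.36669/1.93152 = 0.1898
Extrapolate from 69.0 m to 100.0 m: V₃ = 21.5 × (100.0/69.0)^0.1898 = 21.5 × 1.0730 = 23.0692 m/s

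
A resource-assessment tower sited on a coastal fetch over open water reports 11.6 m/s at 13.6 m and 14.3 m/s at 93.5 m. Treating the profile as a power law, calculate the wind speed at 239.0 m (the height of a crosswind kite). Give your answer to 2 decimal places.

First find α: α = ln(V₂/V₁)/ln(z₂/z₁) = ln(14.3/11.6)/ln(93.5/13.6) = 0.20925/1.92789 = 0.1085
Extrapolate from 93.5 m to 239.0 m: V₃ = 14.3 × (239.0/93.5)^0.1085 = 14.3 × 1.1072 = 15.8335 m/s

15.83 m/s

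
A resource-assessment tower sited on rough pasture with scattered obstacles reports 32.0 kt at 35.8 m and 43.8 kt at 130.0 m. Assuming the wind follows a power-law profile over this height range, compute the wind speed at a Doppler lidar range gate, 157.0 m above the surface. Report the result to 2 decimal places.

First find α: α = ln(V₂/V₁)/ln(z₂/z₁) = ln(43.8/32.0)/ln(130.0/35.8) = 0.31390/1.28959 = 0.2434
Extrapolate from 130.0 m to 157.0 m: V₃ = 43.8 × (157.0/130.0)^0.2434 = 43.8 × 1.0470 = 45.8588 kt

45.86 kt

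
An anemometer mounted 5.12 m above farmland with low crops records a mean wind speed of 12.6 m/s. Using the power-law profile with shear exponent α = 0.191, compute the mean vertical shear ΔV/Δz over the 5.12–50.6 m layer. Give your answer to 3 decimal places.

Power law: V₂ = V₁ · (z₂/z₁)^α = 12.6 × (9.8828)^0.191 = 19.5161 m/s
ΔV/Δz = (19.5161 − 12.6)/(50.6 − 5.12) = 6.9161/45.4800 = 0.15207 m/s/m

0.152 m/s/m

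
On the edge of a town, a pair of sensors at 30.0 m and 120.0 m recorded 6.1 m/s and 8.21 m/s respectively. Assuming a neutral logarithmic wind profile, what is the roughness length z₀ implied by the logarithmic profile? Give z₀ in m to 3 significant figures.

Log law: V(z) ∝ ln(z/z₀). With r = V₁/V₂ = 6.1/8.21 = 0.74300,
r · ln(z₂/z₀) = ln(z₁/z₀) ⇒ ln z₀ = (ln z₁ − r·ln z₂)/(1 − r)
ln z₀ = (3.40120 − 0.74300×4.78749) / 0.25700 = -0.6066
z₀ = exp(-0.6066) = 0.5452 m

z₀ ≈ 0.545 m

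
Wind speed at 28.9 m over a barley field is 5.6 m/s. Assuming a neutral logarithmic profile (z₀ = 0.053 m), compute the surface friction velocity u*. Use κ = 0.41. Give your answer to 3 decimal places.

Log law: V(z) = (u*/κ) · ln(z/z₀) ⇒ u* = κ · V / ln(z/z₀)
u* = 0.41 × 5.6 / ln(28.9/0.053) = 0.41 × 5.6 / 6.3013
   = 2.2960 / 6.3013 = 0.3644 m/s

u* ≈ 0.364 m/s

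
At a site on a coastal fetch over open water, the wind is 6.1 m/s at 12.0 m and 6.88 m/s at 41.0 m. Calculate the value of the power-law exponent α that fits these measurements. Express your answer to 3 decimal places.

α ≈ 0.098

Power law: V₂/V₁ = (z₂/z₁)^α ⇒ α = ln(V₂/V₁) / ln(z₂/z₁)
α = ln(6.88/6.1) / ln(41.0/12.0) = ln(1.1279) / ln(3.4167)
  = 0.12033 / 1.22867 = 0.09794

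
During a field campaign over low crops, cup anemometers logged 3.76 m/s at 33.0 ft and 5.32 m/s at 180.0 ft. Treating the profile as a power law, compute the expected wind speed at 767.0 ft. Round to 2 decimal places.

7.16 m/s

First find α: α = ln(V₂/V₁)/ln(z₂/z₁) = ln(5.32/3.76)/ln(180.0/33.0) = 0.34705/1.69645 = 0.2046
Extrapolate from 180.0 ft to 767.0 ft: V₃ = 5.32 × (767.0/180.0)^0.2046 = 5.32 × 1.3452 = 7.1564 m/s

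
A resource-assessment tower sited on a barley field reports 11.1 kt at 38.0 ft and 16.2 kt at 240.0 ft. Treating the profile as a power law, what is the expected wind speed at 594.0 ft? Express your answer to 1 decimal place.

First find α: α = ln(V₂/V₁)/ln(z₂/z₁) = ln(16.2/11.1)/ln(240.0/38.0) = 0.37807/1.84305 = 0.2051
Extrapolate from 240.0 ft to 594.0 ft: V₃ = 16.2 × (594.0/240.0)^0.2051 = 16.2 × 1.2043 = 19.5096 kt

19.5 kt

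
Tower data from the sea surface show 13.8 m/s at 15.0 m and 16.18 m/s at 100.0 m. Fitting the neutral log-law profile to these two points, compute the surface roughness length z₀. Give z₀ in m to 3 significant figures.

Log law: V(z) ∝ ln(z/z₀). With r = V₁/V₂ = 13.8/16.18 = 0.85290,
r · ln(z₂/z₀) = ln(z₁/z₀) ⇒ ln z₀ = (ln z₁ − r·ln z₂)/(1 − r)
ln z₀ = (2.70805 − 0.85290×4.60517) / 0.14710 = -8.2921
z₀ = exp(-8.2921) = 0.0002505 m

z₀ ≈ 0.000250 m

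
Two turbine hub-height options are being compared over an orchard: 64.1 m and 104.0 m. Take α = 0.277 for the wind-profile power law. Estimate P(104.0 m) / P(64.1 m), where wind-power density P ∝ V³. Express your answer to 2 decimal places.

1.50

Speed ratio: V_B/V_A = (z_B/z_A)^α = (104.0/64.1)^0.277 = (1.6225)^0.277 = 1.14345
Power-density ratio: P_B/P_A = (V_B/V_A)³ = (1.14345)³ = 1.49505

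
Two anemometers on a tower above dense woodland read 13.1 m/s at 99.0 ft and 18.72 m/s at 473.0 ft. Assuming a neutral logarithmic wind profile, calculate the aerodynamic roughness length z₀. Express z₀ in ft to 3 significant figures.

z₀ ≈ 2.58 ft

Log law: V(z) ∝ ln(z/z₀). With r = V₁/V₂ = 13.1/18.72 = 0.69979,
r · ln(z₂/z₀) = ln(z₁/z₀) ⇒ ln z₀ = (ln z₁ − r·ln z₂)/(1 − r)
ln z₀ = (4.59512 − 0.69979×6.15910) / 0.30021 = 0.9496
z₀ = exp(0.9496) = 2.585 ft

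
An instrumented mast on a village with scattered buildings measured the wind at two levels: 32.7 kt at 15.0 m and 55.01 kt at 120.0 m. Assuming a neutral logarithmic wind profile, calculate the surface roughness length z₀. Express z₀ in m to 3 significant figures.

z₀ ≈ 0.712 m

Log law: V(z) ∝ ln(z/z₀). With r = V₁/V₂ = 32.7/55.01 = 0.59444,
r · ln(z₂/z₀) = ln(z₁/z₀) ⇒ ln z₀ = (ln z₁ − r·ln z₂)/(1 − r)
ln z₀ = (2.70805 − 0.59444×4.78749) / 0.40556 = -0.3398
z₀ = exp(-0.3398) = 0.7119 m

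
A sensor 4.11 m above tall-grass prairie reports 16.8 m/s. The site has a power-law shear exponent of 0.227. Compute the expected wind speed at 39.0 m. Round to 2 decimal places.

28.00 m/s

Power-law profile: V₂ = V₁ · (z₂/z₁)^α
V₂ = 16.8 × (39.0/4.11)^0.227 = 16.8 × (9.4891)^0.227
    = 16.8 × 1.6666 = 27.9988 m/s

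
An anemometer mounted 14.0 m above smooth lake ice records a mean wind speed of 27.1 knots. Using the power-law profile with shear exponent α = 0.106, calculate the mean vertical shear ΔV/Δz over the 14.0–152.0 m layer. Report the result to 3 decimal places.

Power law: V₂ = V₁ · (z₂/z₁)^α = 27.1 × (10.8571)^0.106 = 34.8944 knots
ΔV/Δz = (34.8944 − 27.1)/(152.0 − 14.0) = 7.7944/138.0000 = 0.05648 knots/m

0.056 knots/m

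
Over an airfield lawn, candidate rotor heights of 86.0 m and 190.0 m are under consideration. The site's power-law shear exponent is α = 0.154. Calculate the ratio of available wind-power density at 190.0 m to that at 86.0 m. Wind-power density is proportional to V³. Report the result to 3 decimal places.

Speed ratio: V_B/V_A = (z_B/z_A)^α = (190.0/86.0)^0.154 = (2.2093)^0.154 = 1.12984
Power-density ratio: P_B/P_A = (V_B/V_A)³ = (1.12984)³ = 1.44227

1.442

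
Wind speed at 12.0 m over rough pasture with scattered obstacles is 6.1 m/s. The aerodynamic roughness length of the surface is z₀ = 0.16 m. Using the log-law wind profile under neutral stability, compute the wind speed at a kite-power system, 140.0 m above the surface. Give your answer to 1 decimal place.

9.6 m/s

Log law: V(z) ∝ ln(z/z₀), so V₂/V₁ = ln(z₂/z₀) / ln(z₁/z₀).
ln(140.0/0.16) = 6.7742, ln(12.0/0.16) = 4.3175
V₂ = 6.1 × 6.7742/4.3175 = 6.1 × 1.5690 = 9.5710 m/s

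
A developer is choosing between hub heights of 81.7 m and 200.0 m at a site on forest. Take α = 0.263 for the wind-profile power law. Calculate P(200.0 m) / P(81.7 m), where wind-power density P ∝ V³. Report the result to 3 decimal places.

Speed ratio: V_B/V_A = (z_B/z_A)^α = (200.0/81.7)^0.263 = (2.4480)^0.263 = 1.26548
Power-density ratio: P_B/P_A = (V_B/V_A)³ = (1.26548)³ = 2.02661

2.027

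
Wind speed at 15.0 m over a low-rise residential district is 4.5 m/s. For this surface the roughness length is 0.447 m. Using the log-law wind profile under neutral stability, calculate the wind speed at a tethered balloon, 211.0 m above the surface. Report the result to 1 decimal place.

7.9 m/s

Log law: V(z) ∝ ln(z/z₀), so V₂/V₁ = ln(z₂/z₀) / ln(z₁/z₀).
ln(211.0/0.447) = 6.1571, ln(15.0/0.447) = 3.5132
V₂ = 4.5 × 6.1571/3.5132 = 4.5 × 1.7525 = 7.8864 m/s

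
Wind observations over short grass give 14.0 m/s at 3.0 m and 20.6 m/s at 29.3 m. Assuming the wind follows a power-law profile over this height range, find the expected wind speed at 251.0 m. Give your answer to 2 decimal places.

29.65 m/s

First find α: α = ln(V₂/V₁)/ln(z₂/z₁) = ln(20.6/14.0)/ln(29.3/3.0) = 0.38623/2.27898 = 0.1695
Extrapolate from 29.3 m to 251.0 m: V₃ = 20.6 × (251.0/29.3)^0.1695 = 20.6 × 1.4391 = 29.6453 m/s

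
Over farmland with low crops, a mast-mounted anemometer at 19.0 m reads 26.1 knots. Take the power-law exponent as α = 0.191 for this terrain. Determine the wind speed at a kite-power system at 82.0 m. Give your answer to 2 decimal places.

34.51 knots

Power-law profile: V₂ = V₁ · (z₂/z₁)^α
V₂ = 26.1 × (82.0/19.0)^0.191 = 26.1 × (4.3158)^0.191
    = 26.1 × 1.3222 = 34.5094 knots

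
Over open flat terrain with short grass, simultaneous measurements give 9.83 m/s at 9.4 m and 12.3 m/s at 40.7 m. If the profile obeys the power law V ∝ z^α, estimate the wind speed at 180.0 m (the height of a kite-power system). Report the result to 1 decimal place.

15.4 m/s

First find α: α = ln(V₂/V₁)/ln(z₂/z₁) = ln(12.3/9.83)/ln(40.7/9.4) = 0.22416/1.46552 = 0.1530
Extrapolate from 40.7 m to 180.0 m: V₃ = 12.3 × (180.0/40.7)^0.1530 = 12.3 × 1.2553 = 15.4407 m/s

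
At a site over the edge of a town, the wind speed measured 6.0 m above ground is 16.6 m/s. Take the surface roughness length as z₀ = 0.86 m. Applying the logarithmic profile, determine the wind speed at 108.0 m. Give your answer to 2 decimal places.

41.30 m/s

Log law: V(z) ∝ ln(z/z₀), so V₂/V₁ = ln(z₂/z₀) / ln(z₁/z₀).
ln(108.0/0.86) = 4.8330, ln(6.0/0.86) = 1.9426
V₂ = 16.6 × 4.8330/1.9426 = 16.6 × 2.4879 = 41.2992 m/s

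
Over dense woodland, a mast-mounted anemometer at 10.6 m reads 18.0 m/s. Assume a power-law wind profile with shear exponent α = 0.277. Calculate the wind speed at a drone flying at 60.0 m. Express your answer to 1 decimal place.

29.1 m/s

Power-law profile: V₂ = V₁ · (z₂/z₁)^α
V₂ = 18.0 × (60.0/10.6)^0.277 = 18.0 × (5.6604)^0.277
    = 18.0 × 1.6164 = 29.0945 m/s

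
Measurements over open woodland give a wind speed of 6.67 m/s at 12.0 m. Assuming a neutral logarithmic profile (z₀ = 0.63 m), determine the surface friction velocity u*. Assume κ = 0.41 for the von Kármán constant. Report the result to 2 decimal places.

Log law: V(z) = (u*/κ) · ln(z/z₀) ⇒ u* = κ · V / ln(z/z₀)
u* = 0.41 × 6.67 / ln(12.0/0.63) = 0.41 × 6.67 / 2.9469
   = 2.7347 / 2.9469 = 0.9280 m/s

u* ≈ 0.93 m/s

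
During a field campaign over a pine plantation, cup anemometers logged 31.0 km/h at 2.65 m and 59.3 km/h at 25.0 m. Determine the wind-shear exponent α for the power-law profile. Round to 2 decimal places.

α ≈ 0.29

Power law: V₂/V₁ = (z₂/z₁)^α ⇒ α = ln(V₂/V₁) / ln(z₂/z₁)
α = ln(59.3/31.0) / ln(25.0/2.65) = ln(1.9129) / ln(9.4340)
  = 0.64862 / 2.24432 = 0.28901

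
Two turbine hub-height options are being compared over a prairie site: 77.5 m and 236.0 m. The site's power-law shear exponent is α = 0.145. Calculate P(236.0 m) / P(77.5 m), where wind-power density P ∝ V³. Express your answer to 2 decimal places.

Speed ratio: V_B/V_A = (z_B/z_A)^α = (236.0/77.5)^0.145 = (3.0452)^0.145 = 1.17523
Power-density ratio: P_B/P_A = (V_B/V_A)³ = (1.17523)³ = 1.62319

1.62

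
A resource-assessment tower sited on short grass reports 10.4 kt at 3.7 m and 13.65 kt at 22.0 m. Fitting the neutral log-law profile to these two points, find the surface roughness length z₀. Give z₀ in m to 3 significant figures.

z₀ ≈ 0.0123 m

Log law: V(z) ∝ ln(z/z₀). With r = V₁/V₂ = 10.4/13.65 = 0.76190,
r · ln(z₂/z₀) = ln(z₁/z₀) ⇒ ln z₀ = (ln z₁ − r·ln z₂)/(1 − r)
ln z₀ = (1.30833 − 0.76190×3.09104) / 0.23810 = -4.3963
z₀ = exp(-4.3963) = 0.01232 m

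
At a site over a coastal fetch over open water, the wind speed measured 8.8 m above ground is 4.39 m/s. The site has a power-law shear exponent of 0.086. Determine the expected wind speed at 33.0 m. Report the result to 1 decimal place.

4.9 m/s

Power-law profile: V₂ = V₁ · (z₂/z₁)^α
V₂ = 4.39 × (33.0/8.8)^0.086 = 4.39 × (3.7500)^0.086
    = 4.39 × 1.1204 = 4.9185 m/s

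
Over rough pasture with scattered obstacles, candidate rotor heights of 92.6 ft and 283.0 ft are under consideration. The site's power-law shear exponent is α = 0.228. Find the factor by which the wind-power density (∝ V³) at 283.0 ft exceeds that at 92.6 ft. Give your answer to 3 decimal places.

Speed ratio: V_B/V_A = (z_B/z_A)^α = (283.0/92.6)^0.228 = (3.0562)^0.228 = 1.29009
Power-density ratio: P_B/P_A = (V_B/V_A)³ = (1.29009)³ = 2.14714

2.147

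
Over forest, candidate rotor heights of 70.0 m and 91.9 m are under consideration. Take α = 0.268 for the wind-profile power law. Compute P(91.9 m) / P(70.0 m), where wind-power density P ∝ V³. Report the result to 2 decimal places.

Speed ratio: V_B/V_A = (z_B/z_A)^α = (91.9/70.0)^0.268 = (1.3129)^0.268 = 1.07568
Power-density ratio: P_B/P_A = (V_B/V_A)³ = (1.07568)³ = 1.24465

1.24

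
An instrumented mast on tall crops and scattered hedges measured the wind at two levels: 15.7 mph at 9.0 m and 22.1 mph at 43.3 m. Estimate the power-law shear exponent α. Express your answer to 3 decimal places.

Power law: V₂/V₁ = (z₂/z₁)^α ⇒ α = ln(V₂/V₁) / ln(z₂/z₁)
α = ln(22.1/15.7) / ln(43.3/9.0) = ln(1.4076) / ln(4.8111)
  = 0.34192 / 1.57093 = 0.21765

α ≈ 0.218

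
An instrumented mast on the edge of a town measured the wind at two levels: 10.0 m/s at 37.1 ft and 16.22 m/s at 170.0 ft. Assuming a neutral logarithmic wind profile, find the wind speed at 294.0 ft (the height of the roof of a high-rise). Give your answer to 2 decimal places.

Log law: V ∝ ln(z/z₀). From the pair, with r = V₁/V₂ = 0.61652,
ln z₀ = (ln z₁ − r·ln z₂)/(1 − r) = (3.6136 − 0.61652×5.1358)/0.38348 = 1.1664 → z₀ = 3.210 ft
V₃ = V₁ · ln(z₃/z₀)/ln(z₁/z₀) = 10.0 × 4.5172/2.4472 = 18.4584 m/s

18.46 m/s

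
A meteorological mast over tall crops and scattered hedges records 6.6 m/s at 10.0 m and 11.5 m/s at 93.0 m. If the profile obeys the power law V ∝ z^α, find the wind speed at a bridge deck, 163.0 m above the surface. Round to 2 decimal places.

First find α: α = ln(V₂/V₁)/ln(z₂/z₁) = ln(11.5/6.6)/ln(93.0/10.0) = 0.55528/2.23001 = 0.2490
Extrapolate from 93.0 m to 163.0 m: V₃ = 11.5 × (163.0/93.0)^0.2490 = 11.5 × 1.1500 = 13.2245 m/s

13.22 m/s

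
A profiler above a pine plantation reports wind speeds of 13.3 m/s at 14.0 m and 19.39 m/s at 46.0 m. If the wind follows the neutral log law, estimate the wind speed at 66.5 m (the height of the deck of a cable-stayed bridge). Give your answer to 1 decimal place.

21.3 m/s

Log law: V ∝ ln(z/z₀). From the pair, with r = V₁/V₂ = 0.68592,
ln z₀ = (ln z₁ − r·ln z₂)/(1 − r) = (2.6391 − 0.68592×3.8286)/0.31408 = 0.0411 → z₀ = 1.042 m
V₃ = V₁ · ln(z₃/z₀)/ln(z₁/z₀) = 13.3 × 4.1561/2.5979 = 21.2768 m/s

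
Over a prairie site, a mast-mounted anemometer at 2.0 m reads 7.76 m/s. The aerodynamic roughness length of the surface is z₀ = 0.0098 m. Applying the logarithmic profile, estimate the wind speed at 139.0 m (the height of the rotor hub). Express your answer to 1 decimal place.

Log law: V(z) ∝ ln(z/z₀), so V₂/V₁ = ln(z₂/z₀) / ln(z₁/z₀).
ln(139.0/0.0098) = 9.5598, ln(2.0/0.0098) = 5.3185
V₂ = 7.76 × 9.5598/5.3185 = 7.76 × 1.7975 = 13.9483 m/s

13.9 m/s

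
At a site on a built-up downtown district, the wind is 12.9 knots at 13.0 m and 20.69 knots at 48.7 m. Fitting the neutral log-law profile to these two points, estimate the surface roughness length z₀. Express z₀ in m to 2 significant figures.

z₀ ≈ 1.5 m

Log law: V(z) ∝ ln(z/z₀). With r = V₁/V₂ = 12.9/20.69 = 0.62349,
r · ln(z₂/z₀) = ln(z₁/z₀) ⇒ ln z₀ = (ln z₁ − r·ln z₂)/(1 − r)
ln z₀ = (2.56495 − 0.62349×3.88568) / 0.37651 = 0.3779
z₀ = exp(0.3779) = 1.459 m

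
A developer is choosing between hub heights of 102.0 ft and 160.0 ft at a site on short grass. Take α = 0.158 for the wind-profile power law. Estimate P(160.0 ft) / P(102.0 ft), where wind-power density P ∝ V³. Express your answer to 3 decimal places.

Speed ratio: V_B/V_A = (z_B/z_A)^α = (160.0/102.0)^0.158 = (1.5686)^0.158 = 1.07372
Power-density ratio: P_B/P_A = (V_B/V_A)³ = (1.07372)³ = 1.23787

1.238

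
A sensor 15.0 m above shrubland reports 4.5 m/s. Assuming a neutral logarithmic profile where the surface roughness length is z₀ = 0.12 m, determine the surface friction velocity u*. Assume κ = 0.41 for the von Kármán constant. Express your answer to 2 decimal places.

Log law: V(z) = (u*/κ) · ln(z/z₀) ⇒ u* = κ · V / ln(z/z₀)
u* = 0.41 × 4.5 / ln(15.0/0.12) = 0.41 × 4.5 / 4.8283
   = 1.8450 / 4.8283 = 0.3821 m/s

u* ≈ 0.38 m/s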